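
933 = 933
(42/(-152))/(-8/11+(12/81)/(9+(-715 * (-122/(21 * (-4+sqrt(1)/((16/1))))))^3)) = 628014313222588121907/1652955422102098783600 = 0.38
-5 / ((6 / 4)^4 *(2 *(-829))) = 40 / 67149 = 0.00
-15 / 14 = -1.07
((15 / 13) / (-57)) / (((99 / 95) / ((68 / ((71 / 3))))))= -1700 / 30459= -0.06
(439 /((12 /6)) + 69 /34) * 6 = 22596 /17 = 1329.18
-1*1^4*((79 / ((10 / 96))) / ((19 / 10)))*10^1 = -75840 / 19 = -3991.58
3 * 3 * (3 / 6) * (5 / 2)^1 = 45 / 4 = 11.25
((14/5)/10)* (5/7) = 1/5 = 0.20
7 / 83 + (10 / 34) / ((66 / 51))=569 / 1826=0.31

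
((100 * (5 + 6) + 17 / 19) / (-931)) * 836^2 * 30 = -1214859360 / 49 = -24793048.16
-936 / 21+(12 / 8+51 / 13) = -7125 / 182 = -39.15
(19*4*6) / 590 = 228 / 295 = 0.77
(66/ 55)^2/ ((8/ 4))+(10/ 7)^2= 3382/ 1225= 2.76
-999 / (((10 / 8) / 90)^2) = -5178816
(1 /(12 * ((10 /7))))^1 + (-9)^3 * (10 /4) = -218693 /120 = -1822.44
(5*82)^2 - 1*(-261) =168361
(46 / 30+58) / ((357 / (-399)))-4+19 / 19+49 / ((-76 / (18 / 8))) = -5502983 / 77520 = -70.99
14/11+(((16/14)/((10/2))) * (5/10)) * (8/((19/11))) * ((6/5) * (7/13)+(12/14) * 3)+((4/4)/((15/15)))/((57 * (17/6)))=168729536/56581525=2.98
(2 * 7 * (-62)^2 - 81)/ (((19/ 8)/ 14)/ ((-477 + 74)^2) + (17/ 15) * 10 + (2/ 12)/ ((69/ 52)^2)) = 2792124632305008/ 593809974397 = 4702.05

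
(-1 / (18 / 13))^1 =-13 / 18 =-0.72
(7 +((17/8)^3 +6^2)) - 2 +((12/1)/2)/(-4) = 25137/512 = 49.10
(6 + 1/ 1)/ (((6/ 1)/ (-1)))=-7/ 6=-1.17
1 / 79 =0.01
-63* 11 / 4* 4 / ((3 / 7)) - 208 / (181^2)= -52974745 / 32761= -1617.01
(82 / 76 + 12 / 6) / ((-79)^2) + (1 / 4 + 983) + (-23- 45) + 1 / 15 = 6512243611 / 7114740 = 915.32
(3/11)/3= 1/11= 0.09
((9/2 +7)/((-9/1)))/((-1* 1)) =1.28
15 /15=1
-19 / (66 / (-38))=10.94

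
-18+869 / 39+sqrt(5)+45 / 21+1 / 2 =sqrt(5)+3781 / 546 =9.16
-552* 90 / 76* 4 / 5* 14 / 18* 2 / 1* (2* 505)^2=-15766665600 / 19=-829824505.26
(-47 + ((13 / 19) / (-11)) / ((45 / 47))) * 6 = -282.39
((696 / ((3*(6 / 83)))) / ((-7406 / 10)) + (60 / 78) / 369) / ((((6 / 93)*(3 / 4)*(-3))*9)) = 4770207460 / 1438826571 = 3.32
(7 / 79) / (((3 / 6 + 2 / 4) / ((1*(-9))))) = -0.80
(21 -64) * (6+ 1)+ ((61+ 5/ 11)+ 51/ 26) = -237.58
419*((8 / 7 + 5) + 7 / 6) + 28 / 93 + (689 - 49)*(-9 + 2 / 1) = -1844945 / 1302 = -1417.01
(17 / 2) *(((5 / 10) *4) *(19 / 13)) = 323 / 13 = 24.85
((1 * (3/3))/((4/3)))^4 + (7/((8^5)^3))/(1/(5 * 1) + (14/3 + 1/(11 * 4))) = 1283026990399653/4054998883237888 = 0.32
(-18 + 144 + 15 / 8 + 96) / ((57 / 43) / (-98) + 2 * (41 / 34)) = 64151829 / 687220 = 93.35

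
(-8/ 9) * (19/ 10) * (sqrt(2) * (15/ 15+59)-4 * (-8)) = -304 * sqrt(2)/ 3-2432/ 45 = -197.35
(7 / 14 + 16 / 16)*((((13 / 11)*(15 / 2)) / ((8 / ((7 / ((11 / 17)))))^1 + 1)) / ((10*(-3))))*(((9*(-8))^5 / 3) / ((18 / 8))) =73032683.76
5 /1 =5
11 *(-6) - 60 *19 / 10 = -180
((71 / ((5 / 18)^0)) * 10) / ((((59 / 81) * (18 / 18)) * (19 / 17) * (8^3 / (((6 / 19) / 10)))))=293301 / 5452544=0.05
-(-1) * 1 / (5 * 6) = 0.03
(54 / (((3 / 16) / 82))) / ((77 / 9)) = 212544 / 77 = 2760.31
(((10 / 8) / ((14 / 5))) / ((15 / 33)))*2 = 55 / 28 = 1.96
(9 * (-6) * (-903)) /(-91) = -6966 /13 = -535.85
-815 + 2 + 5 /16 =-13003 /16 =-812.69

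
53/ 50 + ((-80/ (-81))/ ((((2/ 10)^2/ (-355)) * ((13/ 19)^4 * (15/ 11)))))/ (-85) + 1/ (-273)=14292919493711/ 41294921850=346.12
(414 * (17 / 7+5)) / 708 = 1794 / 413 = 4.34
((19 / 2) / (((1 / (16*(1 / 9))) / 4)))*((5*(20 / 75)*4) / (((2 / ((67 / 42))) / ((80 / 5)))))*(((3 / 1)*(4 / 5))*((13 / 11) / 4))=33892352 / 10395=3260.45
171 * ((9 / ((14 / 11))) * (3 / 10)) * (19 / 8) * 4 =964953 / 280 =3446.26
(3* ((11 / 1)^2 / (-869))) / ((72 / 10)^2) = -275 / 34128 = -0.01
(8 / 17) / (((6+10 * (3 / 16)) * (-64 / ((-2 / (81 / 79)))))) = 158 / 86751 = 0.00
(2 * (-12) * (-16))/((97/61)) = 23424/97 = 241.48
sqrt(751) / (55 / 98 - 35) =-98*sqrt(751) / 3375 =-0.80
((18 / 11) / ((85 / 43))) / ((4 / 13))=5031 / 1870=2.69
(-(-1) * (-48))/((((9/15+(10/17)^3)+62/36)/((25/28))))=-16.97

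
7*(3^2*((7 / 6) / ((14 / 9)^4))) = 19683 / 1568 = 12.55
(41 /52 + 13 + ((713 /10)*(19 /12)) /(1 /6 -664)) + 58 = 71.62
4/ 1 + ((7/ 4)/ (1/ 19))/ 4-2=165/ 16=10.31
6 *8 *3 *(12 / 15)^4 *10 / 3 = 24576 / 125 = 196.61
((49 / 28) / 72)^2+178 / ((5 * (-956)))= -3632453 / 99118080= -0.04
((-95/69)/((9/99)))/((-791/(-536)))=-560120/54579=-10.26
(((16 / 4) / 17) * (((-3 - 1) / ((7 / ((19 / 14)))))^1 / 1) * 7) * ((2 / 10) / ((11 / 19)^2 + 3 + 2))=-27436 / 572985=-0.05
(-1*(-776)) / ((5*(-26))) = -388 / 65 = -5.97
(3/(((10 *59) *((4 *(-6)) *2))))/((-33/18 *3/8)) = 1/6490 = 0.00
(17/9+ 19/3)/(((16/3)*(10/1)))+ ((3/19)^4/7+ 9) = 2004226099/218939280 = 9.15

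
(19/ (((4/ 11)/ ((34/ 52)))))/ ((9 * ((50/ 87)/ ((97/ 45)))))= 9994589/ 702000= 14.24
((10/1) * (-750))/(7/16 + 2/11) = -1320000/109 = -12110.09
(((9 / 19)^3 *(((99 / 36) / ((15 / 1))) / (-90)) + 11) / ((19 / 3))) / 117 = 1160731 / 78192600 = 0.01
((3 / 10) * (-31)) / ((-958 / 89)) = 0.86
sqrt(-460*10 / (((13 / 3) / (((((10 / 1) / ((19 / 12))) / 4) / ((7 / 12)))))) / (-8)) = 30*sqrt(1193010) / 1729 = 18.95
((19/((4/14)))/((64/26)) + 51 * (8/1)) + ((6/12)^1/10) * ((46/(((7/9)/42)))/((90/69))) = 530.24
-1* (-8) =8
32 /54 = 0.59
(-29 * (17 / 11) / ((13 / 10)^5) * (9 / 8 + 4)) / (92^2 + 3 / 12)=-1010650000 / 138279538111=-0.01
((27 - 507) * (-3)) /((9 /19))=3040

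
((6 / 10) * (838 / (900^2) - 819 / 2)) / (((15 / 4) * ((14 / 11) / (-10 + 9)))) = 1824317891 / 35437500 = 51.48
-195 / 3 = -65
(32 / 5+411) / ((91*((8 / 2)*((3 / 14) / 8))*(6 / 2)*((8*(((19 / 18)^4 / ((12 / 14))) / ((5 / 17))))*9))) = 8114256 / 201606587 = 0.04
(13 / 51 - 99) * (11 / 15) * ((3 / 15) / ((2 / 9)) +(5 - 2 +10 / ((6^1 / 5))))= -10165166 / 11475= -885.85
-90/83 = -1.08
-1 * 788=-788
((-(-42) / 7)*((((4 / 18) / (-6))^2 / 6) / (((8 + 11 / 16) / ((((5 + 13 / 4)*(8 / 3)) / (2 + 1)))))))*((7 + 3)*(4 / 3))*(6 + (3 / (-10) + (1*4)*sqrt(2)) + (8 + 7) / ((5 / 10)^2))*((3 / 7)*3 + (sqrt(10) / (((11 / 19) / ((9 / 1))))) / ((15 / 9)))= 33.91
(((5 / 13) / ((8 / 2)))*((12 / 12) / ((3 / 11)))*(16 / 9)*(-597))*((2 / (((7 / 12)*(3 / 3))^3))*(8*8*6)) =-6455623680 / 4459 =-1447773.87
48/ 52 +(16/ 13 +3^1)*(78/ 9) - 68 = -1186/ 39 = -30.41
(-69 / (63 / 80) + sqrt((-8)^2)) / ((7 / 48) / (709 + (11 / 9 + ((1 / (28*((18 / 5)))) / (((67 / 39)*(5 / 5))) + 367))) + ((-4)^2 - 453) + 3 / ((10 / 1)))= 3041019806 / 16679588331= 0.18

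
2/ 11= 0.18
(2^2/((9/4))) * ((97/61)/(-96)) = -97/3294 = -0.03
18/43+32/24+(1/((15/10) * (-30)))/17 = 57587/32895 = 1.75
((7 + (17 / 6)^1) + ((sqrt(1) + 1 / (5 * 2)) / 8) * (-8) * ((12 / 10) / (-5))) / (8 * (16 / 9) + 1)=22719 / 34250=0.66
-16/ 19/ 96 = -1/ 114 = -0.01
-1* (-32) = 32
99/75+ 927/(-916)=7053/22900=0.31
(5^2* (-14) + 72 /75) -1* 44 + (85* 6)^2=6492674 /25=259706.96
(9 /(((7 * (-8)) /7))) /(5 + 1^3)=-3 /16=-0.19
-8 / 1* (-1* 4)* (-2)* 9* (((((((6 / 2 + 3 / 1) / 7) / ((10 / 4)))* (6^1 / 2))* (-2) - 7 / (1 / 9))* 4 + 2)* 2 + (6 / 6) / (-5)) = 10415808 / 35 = 297594.51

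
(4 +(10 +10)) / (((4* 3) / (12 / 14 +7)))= 110 / 7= 15.71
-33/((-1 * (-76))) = -33/76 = -0.43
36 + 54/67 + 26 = 4208/67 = 62.81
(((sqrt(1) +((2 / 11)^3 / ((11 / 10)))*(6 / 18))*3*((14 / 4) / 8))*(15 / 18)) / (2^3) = 1540105 / 11244288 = 0.14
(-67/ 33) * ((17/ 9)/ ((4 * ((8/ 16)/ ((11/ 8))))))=-1139/ 432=-2.64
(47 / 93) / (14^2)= 47 / 18228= 0.00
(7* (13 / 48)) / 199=91 / 9552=0.01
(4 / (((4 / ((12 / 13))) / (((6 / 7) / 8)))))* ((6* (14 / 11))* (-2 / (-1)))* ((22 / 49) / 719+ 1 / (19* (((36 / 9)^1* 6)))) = 407367 / 95722627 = 0.00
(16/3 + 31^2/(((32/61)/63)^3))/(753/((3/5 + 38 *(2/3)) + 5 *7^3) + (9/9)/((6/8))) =2136481818356322833/2266578944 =942601987.90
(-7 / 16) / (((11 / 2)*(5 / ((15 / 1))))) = -21 / 88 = -0.24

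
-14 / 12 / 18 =-7 / 108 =-0.06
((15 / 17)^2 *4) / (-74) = -450 / 10693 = -0.04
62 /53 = 1.17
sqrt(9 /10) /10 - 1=-1 + 3 * sqrt(10) /100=-0.91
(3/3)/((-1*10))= -0.10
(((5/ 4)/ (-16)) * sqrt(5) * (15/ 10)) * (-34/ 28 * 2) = 255 * sqrt(5)/ 896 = 0.64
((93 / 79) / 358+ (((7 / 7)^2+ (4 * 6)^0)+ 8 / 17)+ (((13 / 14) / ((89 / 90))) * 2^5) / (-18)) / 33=240986015 / 9884643846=0.02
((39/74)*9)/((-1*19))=-351/1406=-0.25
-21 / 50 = -0.42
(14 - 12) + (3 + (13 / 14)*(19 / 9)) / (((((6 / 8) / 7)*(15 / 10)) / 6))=5054 / 27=187.19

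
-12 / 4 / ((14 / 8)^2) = -48 / 49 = -0.98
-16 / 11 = -1.45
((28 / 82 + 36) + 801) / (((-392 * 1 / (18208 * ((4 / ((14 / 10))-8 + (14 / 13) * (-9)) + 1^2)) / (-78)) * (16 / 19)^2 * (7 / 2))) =-26635012623483 / 1575056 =-16910517.86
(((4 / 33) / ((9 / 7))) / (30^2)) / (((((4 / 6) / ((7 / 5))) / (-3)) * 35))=-7 / 371250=-0.00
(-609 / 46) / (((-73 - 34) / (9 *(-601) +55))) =-1630293 / 2461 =-662.45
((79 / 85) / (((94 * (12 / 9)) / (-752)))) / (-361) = 474 / 30685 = 0.02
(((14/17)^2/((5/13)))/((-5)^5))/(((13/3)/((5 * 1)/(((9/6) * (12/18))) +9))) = -8232/4515625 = -0.00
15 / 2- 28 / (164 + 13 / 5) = 1745 / 238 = 7.33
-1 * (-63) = 63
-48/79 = -0.61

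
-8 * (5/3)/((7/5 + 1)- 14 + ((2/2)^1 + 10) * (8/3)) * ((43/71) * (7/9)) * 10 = -43000/12141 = -3.54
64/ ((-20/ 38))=-608/ 5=-121.60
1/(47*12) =1/564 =0.00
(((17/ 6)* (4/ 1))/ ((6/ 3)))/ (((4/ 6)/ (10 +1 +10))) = 357/ 2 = 178.50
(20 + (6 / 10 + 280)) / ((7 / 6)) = 9018 / 35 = 257.66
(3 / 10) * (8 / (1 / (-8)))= -96 / 5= -19.20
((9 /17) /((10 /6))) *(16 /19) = 432 /1615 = 0.27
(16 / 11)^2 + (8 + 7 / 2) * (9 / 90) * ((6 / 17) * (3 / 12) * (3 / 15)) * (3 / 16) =13951447 / 6582400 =2.12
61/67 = 0.91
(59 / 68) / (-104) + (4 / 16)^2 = 383 / 7072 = 0.05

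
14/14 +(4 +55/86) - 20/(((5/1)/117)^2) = -4706591/430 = -10945.56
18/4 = 9/2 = 4.50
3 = 3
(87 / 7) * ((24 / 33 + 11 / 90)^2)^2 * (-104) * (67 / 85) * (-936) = 657057655539058748 / 1323043115625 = 496626.03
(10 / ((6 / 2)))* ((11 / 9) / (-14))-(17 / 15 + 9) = -9851 / 945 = -10.42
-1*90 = -90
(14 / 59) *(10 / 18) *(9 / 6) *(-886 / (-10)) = 3101 / 177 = 17.52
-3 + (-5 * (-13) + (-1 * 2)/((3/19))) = 148/3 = 49.33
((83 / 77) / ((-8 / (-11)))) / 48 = 83 / 2688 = 0.03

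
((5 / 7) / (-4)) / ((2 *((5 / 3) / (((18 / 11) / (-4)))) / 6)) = 81 / 616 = 0.13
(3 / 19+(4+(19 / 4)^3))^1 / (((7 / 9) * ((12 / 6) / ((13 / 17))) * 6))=5279703 / 578816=9.12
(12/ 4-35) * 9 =-288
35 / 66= 0.53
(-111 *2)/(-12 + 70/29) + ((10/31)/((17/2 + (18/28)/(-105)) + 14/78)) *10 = 4201364043/178552033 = 23.53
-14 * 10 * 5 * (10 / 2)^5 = -2187500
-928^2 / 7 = -861184 / 7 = -123026.29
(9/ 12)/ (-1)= -3/ 4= -0.75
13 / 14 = 0.93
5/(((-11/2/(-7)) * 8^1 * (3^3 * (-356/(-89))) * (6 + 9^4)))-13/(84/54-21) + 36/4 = 52801207853/5461117200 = 9.67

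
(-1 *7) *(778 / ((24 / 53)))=-144319 / 12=-12026.58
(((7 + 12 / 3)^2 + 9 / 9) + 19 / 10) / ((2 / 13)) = 16107 / 20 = 805.35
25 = 25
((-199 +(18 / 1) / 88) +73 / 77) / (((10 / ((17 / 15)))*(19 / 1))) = -1035929 / 877800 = -1.18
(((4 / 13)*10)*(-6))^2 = 57600 / 169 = 340.83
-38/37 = -1.03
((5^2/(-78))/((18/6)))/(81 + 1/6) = -25/18993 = -0.00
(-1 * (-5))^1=5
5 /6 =0.83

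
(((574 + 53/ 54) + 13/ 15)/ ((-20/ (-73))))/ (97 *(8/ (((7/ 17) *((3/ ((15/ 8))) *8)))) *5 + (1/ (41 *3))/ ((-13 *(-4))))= 42346726877/ 14831727525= 2.86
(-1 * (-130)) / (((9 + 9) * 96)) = 65 / 864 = 0.08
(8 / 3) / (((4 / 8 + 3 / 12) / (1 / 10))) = 16 / 45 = 0.36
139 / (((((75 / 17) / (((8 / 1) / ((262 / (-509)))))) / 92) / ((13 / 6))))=-2877018664 / 29475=-97608.78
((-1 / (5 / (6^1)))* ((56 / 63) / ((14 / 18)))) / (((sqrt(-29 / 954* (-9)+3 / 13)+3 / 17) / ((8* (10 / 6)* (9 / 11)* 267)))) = 21616388352 / 14510881 - 88891776* sqrt(957710) / 14510881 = -4505.27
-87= -87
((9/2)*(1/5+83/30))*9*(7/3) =5607/20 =280.35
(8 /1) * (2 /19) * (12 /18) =32 /57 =0.56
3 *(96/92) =72/23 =3.13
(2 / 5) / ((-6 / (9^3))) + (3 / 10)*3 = -477 / 10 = -47.70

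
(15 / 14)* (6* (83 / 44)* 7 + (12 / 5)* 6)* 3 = 92691 / 308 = 300.94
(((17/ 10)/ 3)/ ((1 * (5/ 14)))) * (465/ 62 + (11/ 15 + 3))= 40103/ 2250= 17.82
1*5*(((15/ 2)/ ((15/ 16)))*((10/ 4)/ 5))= 20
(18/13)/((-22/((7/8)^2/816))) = -147/2489344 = -0.00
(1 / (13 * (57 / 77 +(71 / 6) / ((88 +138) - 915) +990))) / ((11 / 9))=20034 / 315364991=0.00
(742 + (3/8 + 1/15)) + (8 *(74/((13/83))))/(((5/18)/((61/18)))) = 73093313/1560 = 46854.69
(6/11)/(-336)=-1/616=-0.00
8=8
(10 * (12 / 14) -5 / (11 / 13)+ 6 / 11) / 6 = 247 / 462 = 0.53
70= 70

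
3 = 3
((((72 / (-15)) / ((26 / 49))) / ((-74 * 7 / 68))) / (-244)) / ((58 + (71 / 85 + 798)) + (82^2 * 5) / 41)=-0.00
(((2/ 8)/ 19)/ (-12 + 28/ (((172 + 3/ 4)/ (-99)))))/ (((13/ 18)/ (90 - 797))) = 0.46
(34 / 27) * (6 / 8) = 17 / 18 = 0.94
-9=-9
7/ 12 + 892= 10711/ 12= 892.58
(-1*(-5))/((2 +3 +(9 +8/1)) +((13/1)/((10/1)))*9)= 50/337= 0.15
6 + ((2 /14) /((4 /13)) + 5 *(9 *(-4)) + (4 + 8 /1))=-4523 /28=-161.54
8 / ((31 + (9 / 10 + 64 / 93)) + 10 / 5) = 7440 / 32167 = 0.23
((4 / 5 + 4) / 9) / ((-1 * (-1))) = 0.53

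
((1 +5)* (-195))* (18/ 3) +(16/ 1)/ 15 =-105284/ 15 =-7018.93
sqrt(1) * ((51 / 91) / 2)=51 / 182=0.28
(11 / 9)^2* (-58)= -7018 / 81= -86.64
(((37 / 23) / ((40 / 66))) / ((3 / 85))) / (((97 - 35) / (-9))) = -10.92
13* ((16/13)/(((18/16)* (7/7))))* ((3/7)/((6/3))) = 64/21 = 3.05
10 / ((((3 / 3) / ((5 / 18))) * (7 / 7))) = 25 / 9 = 2.78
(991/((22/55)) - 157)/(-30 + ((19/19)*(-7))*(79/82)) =-190281/3013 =-63.15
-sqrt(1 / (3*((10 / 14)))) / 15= -sqrt(105) / 225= -0.05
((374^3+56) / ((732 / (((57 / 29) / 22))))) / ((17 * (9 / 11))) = 459.05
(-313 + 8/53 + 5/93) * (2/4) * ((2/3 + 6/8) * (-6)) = 6552514/4929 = 1329.38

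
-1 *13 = -13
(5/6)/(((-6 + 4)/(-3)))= 5/4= 1.25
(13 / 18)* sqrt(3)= 13* sqrt(3) / 18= 1.25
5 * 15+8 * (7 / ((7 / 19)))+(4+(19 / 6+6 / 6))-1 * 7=228.17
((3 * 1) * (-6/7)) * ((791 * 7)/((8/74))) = -263403/2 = -131701.50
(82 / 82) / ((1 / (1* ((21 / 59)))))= 21 / 59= 0.36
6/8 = 3/4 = 0.75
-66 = -66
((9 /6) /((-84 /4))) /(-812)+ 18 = 204625 /11368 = 18.00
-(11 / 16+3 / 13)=-191 / 208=-0.92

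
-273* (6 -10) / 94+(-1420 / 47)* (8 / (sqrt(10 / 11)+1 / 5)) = 755294 / 11233 -284000* sqrt(110) / 11233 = -197.93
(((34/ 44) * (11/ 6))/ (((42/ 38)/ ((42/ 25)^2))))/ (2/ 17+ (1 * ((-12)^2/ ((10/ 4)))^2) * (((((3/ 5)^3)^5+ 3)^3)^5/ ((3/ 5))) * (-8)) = -5702830272558896632134828329924264799012363496044528510451498492304602958770228226871187380945278508543370361393219061980908168862924867426045238971710205078125/ 1002982462483811418451758285851391517038117710590717155492564820046983791446489660231299657687965590308736999342363961490330054967907240255720628918937300610402089702133454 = -0.00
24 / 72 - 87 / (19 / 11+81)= -1961 / 2730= -0.72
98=98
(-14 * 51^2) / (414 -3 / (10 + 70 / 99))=-612680 / 6961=-88.02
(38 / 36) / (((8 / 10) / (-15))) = -475 / 24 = -19.79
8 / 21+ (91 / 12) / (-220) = 6403 / 18480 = 0.35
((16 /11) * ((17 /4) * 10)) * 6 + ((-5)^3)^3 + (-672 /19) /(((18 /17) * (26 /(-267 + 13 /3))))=-47742443849 /24453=-1952416.63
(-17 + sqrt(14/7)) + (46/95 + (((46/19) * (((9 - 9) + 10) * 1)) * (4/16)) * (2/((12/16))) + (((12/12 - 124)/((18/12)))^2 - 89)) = sqrt(2) + 1890868/285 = 6636.04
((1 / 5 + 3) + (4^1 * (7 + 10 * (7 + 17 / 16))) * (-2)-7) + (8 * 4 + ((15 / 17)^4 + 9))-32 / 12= -834200062 / 1252815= -665.86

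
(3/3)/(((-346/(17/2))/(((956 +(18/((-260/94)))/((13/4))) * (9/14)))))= -15417198/1023295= -15.07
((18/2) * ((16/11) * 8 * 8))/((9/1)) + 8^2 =1728/11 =157.09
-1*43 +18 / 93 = -1327 / 31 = -42.81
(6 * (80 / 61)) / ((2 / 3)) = 720 / 61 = 11.80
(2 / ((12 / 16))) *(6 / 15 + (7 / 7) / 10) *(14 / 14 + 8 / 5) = 52 / 15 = 3.47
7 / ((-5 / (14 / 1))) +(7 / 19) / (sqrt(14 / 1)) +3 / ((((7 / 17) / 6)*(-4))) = -2137 / 70 +sqrt(14) / 38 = -30.43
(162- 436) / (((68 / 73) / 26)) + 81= -128636 / 17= -7566.82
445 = 445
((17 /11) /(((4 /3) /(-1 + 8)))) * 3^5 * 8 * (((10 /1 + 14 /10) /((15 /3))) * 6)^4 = 2373607522010592 /4296875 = 552403205.12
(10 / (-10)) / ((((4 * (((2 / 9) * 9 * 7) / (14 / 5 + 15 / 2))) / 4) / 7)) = -103 / 20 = -5.15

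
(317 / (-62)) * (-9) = 2853 / 62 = 46.02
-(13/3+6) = -31/3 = -10.33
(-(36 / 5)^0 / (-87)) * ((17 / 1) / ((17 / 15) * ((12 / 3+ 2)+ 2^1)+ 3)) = 85 / 5249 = 0.02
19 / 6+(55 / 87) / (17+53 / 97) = 237118 / 74037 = 3.20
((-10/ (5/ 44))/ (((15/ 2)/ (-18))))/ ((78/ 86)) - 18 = 13966/ 65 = 214.86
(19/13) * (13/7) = 19/7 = 2.71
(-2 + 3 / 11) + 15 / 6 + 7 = 171 / 22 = 7.77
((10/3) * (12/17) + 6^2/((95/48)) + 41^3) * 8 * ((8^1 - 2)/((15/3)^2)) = 5344348368/40375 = 132367.76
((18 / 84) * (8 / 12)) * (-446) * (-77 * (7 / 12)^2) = 120197 / 72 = 1669.40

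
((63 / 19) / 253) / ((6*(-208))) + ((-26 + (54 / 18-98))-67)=-375945877 / 1999712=-188.00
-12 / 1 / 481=-12 / 481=-0.02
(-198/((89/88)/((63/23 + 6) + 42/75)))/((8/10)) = -23291532/10235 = -2275.67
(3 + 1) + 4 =8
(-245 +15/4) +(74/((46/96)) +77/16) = -30177/368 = -82.00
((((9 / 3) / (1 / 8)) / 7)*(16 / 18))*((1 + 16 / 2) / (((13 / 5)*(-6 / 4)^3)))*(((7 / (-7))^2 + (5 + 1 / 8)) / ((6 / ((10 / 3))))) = -11200 / 1053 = -10.64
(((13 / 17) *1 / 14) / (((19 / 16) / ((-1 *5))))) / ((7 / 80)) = -41600 / 15827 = -2.63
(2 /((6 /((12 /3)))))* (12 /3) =5.33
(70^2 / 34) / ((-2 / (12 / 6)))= -2450 / 17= -144.12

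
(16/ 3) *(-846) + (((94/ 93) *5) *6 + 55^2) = -1456.68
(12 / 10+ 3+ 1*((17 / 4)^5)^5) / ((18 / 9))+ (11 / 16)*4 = 28853137061742066500843331822549 / 11258999068426240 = 2562673367888918.33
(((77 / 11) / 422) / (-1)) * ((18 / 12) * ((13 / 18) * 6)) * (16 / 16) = -91 / 844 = -0.11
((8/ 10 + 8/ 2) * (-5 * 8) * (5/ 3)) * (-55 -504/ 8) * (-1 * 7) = -264320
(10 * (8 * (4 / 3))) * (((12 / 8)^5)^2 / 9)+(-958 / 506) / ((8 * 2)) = 691519 / 1012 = 683.32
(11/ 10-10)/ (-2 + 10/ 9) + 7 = 1361/ 80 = 17.01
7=7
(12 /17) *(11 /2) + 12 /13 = 1062 /221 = 4.81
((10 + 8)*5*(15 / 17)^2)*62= 1255500 / 289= 4344.29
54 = 54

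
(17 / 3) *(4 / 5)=68 / 15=4.53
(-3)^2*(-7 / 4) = -63 / 4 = -15.75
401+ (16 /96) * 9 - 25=755 /2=377.50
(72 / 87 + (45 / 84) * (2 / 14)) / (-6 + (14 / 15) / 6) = -231255 / 1494892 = -0.15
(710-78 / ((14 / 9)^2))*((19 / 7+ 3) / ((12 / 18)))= 1992630 / 343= 5809.42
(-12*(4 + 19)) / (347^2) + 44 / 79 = 5276192 / 9512311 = 0.55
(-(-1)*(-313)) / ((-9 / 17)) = 5321 / 9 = 591.22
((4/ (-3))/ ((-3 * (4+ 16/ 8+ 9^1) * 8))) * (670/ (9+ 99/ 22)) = 134/ 729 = 0.18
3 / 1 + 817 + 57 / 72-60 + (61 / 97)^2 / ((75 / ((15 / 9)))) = 2577013733 / 3387240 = 760.80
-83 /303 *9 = -249 /101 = -2.47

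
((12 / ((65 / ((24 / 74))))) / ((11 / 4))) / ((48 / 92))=1104 / 26455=0.04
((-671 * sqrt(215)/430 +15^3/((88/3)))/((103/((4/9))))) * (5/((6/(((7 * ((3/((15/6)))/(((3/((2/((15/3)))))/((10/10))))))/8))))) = 525/9064 -4697 * sqrt(215)/5979150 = 0.05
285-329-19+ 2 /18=-566 /9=-62.89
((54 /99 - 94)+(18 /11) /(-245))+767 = 165017 /245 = 673.54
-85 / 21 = -4.05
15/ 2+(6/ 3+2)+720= 1463/ 2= 731.50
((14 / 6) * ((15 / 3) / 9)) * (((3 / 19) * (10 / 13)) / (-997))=-350 / 2216331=-0.00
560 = 560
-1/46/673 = -0.00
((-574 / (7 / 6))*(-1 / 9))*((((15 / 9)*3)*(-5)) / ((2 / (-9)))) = 6150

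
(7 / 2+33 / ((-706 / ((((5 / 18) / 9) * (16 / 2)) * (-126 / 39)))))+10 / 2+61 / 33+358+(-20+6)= 322002709 / 908622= 354.39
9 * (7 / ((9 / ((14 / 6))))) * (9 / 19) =147 / 19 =7.74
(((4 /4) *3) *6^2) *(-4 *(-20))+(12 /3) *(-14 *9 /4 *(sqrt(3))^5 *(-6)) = 8640+6804 *sqrt(3) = 20424.87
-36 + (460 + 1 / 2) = 849 / 2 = 424.50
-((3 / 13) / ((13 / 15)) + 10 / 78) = -200 / 507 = -0.39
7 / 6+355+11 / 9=6433 / 18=357.39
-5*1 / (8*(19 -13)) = -5 / 48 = -0.10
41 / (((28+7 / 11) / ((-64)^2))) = 1847296 / 315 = 5864.43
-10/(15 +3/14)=-140/213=-0.66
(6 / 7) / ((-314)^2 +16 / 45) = 135 / 15528926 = 0.00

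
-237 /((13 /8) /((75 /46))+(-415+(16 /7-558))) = 497700 /2036407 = 0.24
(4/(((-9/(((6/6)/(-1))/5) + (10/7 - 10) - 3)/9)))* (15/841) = 210/10933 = 0.02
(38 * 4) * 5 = 760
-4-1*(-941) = 937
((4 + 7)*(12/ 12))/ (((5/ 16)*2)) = 17.60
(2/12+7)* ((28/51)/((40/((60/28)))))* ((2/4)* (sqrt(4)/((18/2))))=43/1836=0.02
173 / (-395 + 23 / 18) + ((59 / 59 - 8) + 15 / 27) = -439072 / 63783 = -6.88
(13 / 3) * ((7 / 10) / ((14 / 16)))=52 / 15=3.47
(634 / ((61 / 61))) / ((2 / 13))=4121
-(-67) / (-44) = -67 / 44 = -1.52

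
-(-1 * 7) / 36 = 7 / 36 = 0.19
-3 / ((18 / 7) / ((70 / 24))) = -245 / 72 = -3.40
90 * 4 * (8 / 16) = 180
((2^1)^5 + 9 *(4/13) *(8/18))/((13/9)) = 3888/169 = 23.01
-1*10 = -10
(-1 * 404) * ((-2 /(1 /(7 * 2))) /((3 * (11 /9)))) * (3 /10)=50904 /55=925.53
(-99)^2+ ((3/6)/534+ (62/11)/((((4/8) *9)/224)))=355314733/35244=10081.57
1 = 1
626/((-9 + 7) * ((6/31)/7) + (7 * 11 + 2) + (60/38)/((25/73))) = 12904990/1722491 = 7.49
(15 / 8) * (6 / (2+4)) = 15 / 8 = 1.88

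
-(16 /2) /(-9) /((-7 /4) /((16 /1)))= -512 /63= -8.13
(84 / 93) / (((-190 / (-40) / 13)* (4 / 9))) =3276 / 589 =5.56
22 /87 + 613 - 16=51961 /87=597.25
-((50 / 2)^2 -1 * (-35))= -660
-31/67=-0.46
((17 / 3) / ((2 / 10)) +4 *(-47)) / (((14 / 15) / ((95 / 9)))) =-227525 / 126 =-1805.75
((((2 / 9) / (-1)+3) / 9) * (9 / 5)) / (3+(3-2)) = 5 / 36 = 0.14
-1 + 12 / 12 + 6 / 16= 3 / 8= 0.38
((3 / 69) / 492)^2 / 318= 1 / 40720490208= 0.00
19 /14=1.36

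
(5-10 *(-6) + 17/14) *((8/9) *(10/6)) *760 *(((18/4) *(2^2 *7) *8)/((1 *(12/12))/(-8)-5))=-601190400/41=-14663180.49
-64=-64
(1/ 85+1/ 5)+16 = 1378/ 85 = 16.21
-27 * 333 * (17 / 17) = -8991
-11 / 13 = -0.85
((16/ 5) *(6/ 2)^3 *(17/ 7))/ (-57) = -2448/ 665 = -3.68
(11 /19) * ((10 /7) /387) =110 /51471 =0.00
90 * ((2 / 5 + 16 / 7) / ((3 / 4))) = 322.29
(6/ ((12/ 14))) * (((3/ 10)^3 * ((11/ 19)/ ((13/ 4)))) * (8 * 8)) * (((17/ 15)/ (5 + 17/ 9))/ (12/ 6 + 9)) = 154224/ 4785625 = 0.03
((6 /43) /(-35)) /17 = -6 /25585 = -0.00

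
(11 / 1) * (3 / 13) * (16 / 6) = 88 / 13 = 6.77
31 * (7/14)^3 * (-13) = -403/8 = -50.38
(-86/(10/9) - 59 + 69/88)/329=-59671/144760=-0.41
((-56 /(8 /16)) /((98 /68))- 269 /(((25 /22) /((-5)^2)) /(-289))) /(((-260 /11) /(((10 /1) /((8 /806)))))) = -2041152685 /28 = -72898310.18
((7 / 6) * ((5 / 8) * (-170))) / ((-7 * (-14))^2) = -425 / 32928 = -0.01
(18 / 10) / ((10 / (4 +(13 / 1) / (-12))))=21 / 40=0.52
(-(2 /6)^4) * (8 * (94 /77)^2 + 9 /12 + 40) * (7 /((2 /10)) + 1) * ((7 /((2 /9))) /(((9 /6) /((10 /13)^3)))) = -416393000 /1860859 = -223.76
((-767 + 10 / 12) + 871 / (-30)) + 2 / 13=-51678 / 65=-795.05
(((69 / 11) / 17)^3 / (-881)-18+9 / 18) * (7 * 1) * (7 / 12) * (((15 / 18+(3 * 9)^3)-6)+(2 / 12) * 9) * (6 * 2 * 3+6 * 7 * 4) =-291653980821294413 / 1016653737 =-286876416.43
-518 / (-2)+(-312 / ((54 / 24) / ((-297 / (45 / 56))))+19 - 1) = 257641 / 5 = 51528.20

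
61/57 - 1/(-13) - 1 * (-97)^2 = -6971219/741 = -9407.85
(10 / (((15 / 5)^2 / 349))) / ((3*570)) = 0.23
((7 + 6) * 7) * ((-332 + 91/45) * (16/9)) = -21620144/405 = -53383.07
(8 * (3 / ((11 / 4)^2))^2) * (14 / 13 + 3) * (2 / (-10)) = -976896 / 951665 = -1.03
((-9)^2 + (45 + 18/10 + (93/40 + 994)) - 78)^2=70040161/64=1094377.52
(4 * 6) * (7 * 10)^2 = 117600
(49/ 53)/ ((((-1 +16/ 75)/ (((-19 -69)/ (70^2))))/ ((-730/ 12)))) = -4015/ 3127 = -1.28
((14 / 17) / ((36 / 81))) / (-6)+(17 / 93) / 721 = -1406957 / 4559604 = -0.31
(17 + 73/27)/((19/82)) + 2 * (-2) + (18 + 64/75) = 67426/675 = 99.89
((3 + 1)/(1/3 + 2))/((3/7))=4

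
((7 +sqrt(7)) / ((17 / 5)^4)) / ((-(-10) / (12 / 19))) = 750 * sqrt(7) / 1586899 +5250 / 1586899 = 0.00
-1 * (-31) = 31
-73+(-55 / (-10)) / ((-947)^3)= -123994605969 / 1698556246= -73.00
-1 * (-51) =51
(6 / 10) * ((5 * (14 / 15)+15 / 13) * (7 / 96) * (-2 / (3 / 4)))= -1589 / 2340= -0.68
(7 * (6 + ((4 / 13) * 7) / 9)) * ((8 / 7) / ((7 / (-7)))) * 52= -23360 / 9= -2595.56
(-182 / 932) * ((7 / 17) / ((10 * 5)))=-637 / 396100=-0.00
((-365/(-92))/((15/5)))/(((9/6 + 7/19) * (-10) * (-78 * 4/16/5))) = 6935/382122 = 0.02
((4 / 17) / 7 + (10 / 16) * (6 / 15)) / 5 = 0.06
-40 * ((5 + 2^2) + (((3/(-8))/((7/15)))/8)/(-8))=-161505/448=-360.50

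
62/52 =1.19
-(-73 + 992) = -919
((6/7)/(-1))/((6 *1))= -0.14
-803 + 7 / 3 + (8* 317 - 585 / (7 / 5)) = 27667 / 21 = 1317.48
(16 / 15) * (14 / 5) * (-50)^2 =7466.67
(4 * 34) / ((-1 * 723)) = -136 / 723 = -0.19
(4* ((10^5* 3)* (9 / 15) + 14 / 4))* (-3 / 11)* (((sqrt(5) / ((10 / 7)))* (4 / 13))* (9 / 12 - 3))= 68041323* sqrt(5) / 715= 212790.24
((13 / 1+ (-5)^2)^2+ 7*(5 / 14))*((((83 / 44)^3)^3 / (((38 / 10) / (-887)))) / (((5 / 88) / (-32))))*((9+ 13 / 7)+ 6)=2572966971654958472382337 / 2653996792832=969468756934.49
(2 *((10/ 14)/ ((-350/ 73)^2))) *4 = 10658/ 42875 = 0.25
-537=-537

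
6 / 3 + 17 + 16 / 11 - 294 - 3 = -3042 / 11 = -276.55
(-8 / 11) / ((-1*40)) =1 / 55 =0.02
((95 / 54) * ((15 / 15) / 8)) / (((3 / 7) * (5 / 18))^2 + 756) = 4655 / 16003308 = 0.00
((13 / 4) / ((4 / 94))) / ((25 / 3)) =1833 / 200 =9.16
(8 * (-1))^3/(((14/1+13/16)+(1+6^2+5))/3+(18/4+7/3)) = -24576/1237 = -19.87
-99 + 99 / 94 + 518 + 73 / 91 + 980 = 11982917 / 8554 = 1400.86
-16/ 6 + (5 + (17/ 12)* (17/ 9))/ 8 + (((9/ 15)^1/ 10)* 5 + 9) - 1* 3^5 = -1016959/ 4320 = -235.41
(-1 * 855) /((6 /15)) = -4275 /2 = -2137.50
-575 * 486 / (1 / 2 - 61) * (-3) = -1676700 / 121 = -13857.02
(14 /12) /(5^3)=7 /750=0.01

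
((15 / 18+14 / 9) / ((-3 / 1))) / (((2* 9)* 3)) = -43 / 2916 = -0.01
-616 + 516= -100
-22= -22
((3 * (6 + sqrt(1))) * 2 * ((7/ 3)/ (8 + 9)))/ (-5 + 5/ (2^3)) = -112/ 85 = -1.32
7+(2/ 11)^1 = 79/ 11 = 7.18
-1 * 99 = -99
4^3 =64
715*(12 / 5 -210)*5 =-742170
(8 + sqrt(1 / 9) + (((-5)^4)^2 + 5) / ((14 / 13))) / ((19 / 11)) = 83792060 / 399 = 210005.16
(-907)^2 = 822649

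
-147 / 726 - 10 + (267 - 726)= -469.20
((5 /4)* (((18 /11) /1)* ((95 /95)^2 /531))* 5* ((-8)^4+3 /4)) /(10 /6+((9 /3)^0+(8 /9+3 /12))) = 3687075 /177826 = 20.73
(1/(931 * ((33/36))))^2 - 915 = -95963443971/104878081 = -915.00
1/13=0.08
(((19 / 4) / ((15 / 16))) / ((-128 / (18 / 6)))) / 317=-19 / 50720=-0.00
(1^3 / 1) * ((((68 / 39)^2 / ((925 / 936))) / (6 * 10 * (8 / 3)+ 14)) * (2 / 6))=18496 / 3138525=0.01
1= 1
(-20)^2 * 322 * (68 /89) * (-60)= -525504000 /89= -5904539.33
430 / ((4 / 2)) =215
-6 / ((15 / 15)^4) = -6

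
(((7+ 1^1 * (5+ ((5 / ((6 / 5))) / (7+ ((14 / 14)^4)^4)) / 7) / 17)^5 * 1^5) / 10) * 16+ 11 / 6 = 125930641987708086032569 / 3800327384961515520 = 33136.79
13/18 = 0.72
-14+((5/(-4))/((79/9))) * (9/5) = -4505/316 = -14.26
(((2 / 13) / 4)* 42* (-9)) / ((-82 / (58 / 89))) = 5481 / 47437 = 0.12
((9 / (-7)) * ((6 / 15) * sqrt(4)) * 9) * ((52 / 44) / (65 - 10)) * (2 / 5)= -8424 / 105875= -0.08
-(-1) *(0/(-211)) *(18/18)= 0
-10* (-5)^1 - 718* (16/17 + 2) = -35050/17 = -2061.76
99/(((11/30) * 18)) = 15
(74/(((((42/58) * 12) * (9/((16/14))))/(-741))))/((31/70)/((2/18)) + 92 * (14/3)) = -10601240/5732811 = -1.85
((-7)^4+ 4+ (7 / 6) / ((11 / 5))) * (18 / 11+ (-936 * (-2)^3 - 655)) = 11936111465 / 726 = 16440924.88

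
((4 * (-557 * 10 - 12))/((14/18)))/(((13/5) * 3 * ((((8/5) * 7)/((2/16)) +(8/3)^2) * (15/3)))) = -376785/49504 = -7.61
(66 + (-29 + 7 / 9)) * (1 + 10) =3740 / 9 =415.56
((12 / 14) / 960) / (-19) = -1 / 21280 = -0.00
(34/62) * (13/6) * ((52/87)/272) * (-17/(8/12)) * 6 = -2873/7192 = -0.40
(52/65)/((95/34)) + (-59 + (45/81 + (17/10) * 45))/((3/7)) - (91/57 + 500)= -11777981/25650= -459.18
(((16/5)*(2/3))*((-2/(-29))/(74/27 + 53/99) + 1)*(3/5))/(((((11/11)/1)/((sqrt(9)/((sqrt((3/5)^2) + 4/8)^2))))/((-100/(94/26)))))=-306009600/3414257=-89.63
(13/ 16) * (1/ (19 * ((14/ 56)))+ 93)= 23023/ 304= 75.73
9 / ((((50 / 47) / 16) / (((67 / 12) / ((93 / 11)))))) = 69278 / 775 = 89.39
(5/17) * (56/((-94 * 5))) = -28/799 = -0.04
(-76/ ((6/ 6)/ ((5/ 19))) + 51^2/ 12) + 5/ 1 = 807/ 4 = 201.75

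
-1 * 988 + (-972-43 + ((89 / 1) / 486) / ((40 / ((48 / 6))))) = -4867201 / 2430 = -2002.96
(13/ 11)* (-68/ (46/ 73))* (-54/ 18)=96798/ 253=382.60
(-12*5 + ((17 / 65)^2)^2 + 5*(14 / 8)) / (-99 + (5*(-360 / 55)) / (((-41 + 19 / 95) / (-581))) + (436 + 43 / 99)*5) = -6158171121003 / 194331043270000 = -0.03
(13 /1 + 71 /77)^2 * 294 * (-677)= -4667985408 /121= -38578391.80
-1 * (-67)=67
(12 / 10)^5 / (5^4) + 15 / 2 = 29312427 / 3906250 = 7.50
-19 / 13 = -1.46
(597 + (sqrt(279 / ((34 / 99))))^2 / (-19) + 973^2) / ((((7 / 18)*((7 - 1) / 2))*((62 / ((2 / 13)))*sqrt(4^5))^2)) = 1835834925 / 376019710976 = 0.00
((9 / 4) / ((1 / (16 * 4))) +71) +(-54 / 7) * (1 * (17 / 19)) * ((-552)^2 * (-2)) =559465139 / 133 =4206504.80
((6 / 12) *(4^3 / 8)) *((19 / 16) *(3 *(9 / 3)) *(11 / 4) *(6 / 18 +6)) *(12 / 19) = 1881 / 4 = 470.25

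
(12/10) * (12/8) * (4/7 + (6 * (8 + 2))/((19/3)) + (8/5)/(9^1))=61184/3325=18.40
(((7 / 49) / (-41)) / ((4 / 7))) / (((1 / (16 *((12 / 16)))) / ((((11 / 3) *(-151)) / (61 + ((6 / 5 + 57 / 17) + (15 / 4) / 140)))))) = 15812720 / 25597079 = 0.62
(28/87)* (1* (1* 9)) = 84/29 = 2.90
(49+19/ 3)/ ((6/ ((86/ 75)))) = 7138/ 675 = 10.57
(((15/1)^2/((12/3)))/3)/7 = 75/28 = 2.68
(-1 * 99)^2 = 9801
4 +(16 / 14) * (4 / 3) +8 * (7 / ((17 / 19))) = 24316 / 357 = 68.11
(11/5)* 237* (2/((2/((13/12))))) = 11297/20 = 564.85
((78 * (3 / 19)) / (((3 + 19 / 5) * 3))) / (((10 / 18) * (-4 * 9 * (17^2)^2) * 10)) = -39 / 1079091320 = -0.00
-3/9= -1/3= -0.33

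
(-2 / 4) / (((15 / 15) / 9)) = -9 / 2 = -4.50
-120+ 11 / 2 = -229 / 2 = -114.50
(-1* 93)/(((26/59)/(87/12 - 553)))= 11978121/104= 115174.24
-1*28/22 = -14/11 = -1.27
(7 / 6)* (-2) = -7 / 3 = -2.33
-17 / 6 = -2.83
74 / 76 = 0.97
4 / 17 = 0.24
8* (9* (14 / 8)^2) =441 / 2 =220.50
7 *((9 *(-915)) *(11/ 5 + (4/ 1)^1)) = -357399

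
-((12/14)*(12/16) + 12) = -177/14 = -12.64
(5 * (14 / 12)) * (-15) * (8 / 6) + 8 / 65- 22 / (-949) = -116.52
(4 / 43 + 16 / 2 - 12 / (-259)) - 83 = -833723 / 11137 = -74.86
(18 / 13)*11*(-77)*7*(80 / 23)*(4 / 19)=-34151040 / 5681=-6011.45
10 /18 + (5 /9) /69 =350 /621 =0.56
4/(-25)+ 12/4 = 71/25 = 2.84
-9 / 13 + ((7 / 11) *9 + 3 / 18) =4463 / 858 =5.20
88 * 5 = 440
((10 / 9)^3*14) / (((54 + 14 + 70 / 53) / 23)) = 8533000 / 1339173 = 6.37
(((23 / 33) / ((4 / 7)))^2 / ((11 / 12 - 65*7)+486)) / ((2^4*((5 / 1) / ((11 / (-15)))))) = -25921 / 60667200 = -0.00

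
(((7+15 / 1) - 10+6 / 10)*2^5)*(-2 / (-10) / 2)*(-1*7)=-7056 / 25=-282.24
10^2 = 100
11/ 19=0.58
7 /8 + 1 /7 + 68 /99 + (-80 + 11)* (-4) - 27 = 1389907 /5544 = 250.70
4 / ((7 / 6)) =24 / 7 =3.43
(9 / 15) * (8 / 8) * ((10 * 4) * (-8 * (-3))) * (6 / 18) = 192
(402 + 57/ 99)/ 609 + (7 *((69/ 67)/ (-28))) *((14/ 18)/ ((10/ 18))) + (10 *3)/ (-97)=-22679647/ 2612208060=-0.01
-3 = -3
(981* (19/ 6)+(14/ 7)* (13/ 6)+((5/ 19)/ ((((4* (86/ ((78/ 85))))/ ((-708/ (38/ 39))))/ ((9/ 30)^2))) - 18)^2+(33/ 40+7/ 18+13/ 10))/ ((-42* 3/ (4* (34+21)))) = -948367746166666950091/ 157940027010108000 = -6004.61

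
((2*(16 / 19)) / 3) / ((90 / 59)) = 944 / 2565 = 0.37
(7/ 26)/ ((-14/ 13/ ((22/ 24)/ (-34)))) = 11/ 1632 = 0.01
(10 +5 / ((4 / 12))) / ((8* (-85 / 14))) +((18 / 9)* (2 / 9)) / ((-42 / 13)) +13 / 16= 8237 / 51408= 0.16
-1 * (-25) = 25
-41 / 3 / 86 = -41 / 258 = -0.16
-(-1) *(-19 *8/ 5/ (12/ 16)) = -608/ 15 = -40.53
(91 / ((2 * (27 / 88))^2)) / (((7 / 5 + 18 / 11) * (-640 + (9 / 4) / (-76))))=-2945662720 / 23687413767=-0.12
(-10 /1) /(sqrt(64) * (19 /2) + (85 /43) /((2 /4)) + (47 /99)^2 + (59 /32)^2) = -4315576320 /36068847883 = -0.12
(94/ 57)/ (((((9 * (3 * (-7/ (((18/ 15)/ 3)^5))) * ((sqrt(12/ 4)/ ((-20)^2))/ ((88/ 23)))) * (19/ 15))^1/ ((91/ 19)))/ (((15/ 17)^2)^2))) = -1376460800 * sqrt(3)/ 13176022397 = -0.18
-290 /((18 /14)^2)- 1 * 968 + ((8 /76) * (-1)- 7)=-1770677 /1539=-1150.54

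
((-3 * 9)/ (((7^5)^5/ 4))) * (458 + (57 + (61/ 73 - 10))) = -0.00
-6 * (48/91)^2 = -13824/8281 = -1.67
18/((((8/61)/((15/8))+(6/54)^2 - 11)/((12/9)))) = -296460/134861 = -2.20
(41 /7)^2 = 1681 /49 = 34.31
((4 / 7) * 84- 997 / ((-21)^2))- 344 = -131533 / 441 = -298.26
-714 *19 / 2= -6783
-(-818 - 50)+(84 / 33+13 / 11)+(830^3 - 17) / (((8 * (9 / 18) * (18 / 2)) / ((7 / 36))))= 4893336115 / 1584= 3089227.35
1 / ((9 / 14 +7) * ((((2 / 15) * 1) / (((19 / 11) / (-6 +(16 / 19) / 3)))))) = -113715 / 383702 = -0.30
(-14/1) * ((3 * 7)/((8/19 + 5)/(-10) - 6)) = 55860/1243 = 44.94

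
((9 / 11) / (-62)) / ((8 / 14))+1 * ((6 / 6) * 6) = 16305 / 2728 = 5.98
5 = 5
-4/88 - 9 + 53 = 967/22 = 43.95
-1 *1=-1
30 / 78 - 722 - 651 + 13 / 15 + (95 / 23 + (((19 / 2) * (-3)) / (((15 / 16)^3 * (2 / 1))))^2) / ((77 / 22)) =-3404207469647 / 2648953125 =-1285.11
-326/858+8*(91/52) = 5843/429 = 13.62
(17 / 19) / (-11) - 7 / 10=-1633 / 2090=-0.78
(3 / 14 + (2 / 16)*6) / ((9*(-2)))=-3 / 56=-0.05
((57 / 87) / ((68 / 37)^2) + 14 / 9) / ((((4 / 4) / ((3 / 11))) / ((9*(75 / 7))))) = 475074675 / 10325392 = 46.01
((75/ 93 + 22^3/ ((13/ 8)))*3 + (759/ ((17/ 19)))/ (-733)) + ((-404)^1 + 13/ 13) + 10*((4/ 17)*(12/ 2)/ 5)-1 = 96709154264/ 5021783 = 19257.93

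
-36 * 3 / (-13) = 108 / 13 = 8.31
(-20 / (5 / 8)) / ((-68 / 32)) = 256 / 17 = 15.06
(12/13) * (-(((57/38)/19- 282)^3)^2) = -463450060847794.84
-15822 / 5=-3164.40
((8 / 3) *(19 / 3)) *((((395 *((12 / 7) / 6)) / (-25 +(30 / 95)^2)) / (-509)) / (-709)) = -43348880 / 204369436467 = -0.00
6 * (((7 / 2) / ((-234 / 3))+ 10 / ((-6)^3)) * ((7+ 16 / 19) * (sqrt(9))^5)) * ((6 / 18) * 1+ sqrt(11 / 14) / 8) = -85824 / 247 - 16092 * sqrt(154) / 1729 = -462.96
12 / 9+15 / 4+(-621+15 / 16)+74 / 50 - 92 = -846599 / 1200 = -705.50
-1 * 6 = -6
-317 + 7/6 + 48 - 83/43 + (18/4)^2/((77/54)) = -255.56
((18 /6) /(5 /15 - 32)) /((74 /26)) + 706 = 2481473 /3515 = 705.97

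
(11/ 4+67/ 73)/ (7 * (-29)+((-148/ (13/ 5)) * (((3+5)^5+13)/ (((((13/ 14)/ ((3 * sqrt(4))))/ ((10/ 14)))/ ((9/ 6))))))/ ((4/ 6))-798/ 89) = -2301273/ 12158143212460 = -0.00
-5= -5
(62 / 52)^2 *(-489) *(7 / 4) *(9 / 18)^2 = -3289503 / 10816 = -304.13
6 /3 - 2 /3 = 4 /3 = 1.33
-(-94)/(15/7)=658/15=43.87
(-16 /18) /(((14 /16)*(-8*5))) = 8 /315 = 0.03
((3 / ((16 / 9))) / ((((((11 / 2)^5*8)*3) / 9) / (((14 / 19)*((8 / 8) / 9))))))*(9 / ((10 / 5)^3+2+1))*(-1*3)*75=-127575 / 67319318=-0.00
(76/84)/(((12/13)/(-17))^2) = 927979/3024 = 306.87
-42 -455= -497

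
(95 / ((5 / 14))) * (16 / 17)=250.35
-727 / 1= -727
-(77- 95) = 18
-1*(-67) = 67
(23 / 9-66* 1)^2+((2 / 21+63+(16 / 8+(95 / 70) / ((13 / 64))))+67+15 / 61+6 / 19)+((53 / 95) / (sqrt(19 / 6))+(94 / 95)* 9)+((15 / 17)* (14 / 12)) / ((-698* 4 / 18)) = 53* sqrt(114) / 1805+8461313352712949 / 2027422149480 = 4173.75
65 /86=0.76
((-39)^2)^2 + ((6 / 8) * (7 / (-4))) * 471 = 37005165 / 16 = 2312822.81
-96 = -96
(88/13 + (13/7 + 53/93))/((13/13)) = 9.20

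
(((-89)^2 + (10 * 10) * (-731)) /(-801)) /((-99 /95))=-6192005 /79299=-78.08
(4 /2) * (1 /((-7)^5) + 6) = 201682 /16807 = 12.00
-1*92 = -92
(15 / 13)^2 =225 / 169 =1.33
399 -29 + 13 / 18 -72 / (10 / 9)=305.92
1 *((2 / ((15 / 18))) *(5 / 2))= 6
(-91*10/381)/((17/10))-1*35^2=-1226.40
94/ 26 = 47/ 13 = 3.62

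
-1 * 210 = -210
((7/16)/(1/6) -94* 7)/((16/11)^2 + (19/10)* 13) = -3172015/129788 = -24.44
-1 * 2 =-2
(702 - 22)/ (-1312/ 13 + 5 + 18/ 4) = -17680/ 2377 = -7.44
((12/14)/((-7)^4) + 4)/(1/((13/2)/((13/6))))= 201702/16807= 12.00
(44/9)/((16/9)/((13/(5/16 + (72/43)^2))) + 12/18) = 1057628/236411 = 4.47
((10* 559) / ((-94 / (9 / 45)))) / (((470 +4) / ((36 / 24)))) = -559 / 14852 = -0.04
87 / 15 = 29 / 5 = 5.80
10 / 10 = 1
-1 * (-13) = 13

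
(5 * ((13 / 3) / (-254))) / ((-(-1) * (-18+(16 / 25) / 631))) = 0.00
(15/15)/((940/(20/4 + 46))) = 51/940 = 0.05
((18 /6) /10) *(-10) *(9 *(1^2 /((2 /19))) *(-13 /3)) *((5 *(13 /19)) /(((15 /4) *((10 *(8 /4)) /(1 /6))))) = 169 /20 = 8.45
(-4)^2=16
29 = 29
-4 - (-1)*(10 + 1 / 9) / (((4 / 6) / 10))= 443 / 3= 147.67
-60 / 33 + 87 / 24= 159 / 88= 1.81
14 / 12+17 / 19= 235 / 114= 2.06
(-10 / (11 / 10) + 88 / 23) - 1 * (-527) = 131999 / 253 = 521.74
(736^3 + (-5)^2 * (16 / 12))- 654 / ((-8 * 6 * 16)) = 153096303431 / 384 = 398688290.18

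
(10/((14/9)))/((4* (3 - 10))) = -45/196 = -0.23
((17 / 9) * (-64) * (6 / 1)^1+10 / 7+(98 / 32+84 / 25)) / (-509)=6026851 / 4275600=1.41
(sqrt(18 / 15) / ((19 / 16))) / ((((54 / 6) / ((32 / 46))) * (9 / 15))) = 256 * sqrt(30) / 11799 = 0.12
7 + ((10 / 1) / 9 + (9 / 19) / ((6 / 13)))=9.14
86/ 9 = 9.56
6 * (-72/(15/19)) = -547.20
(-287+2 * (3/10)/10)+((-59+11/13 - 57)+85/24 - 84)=-3763907/7800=-482.55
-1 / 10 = -0.10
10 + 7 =17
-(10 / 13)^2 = -0.59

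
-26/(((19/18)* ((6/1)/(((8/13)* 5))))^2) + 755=3514415/4693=748.86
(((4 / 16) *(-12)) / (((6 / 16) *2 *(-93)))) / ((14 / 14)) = 4 / 93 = 0.04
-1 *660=-660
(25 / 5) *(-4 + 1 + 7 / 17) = -220 / 17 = -12.94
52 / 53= 0.98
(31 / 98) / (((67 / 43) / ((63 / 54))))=1333 / 5628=0.24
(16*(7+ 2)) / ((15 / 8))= 384 / 5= 76.80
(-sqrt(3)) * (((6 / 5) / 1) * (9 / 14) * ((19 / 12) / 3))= -57 * sqrt(3) / 140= -0.71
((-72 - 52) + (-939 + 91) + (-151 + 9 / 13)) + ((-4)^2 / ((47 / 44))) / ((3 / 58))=-1526374 / 1833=-832.72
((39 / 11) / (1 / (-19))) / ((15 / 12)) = -2964 / 55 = -53.89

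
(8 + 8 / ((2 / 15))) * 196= 13328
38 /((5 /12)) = 91.20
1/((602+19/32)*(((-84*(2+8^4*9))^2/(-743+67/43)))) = -15941/124243504375440681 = -0.00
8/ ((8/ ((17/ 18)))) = 17/ 18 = 0.94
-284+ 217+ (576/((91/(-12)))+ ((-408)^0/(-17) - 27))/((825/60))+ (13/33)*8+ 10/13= -70.57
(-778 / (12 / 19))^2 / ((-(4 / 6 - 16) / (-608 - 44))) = -8904181603 / 138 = -64523055.09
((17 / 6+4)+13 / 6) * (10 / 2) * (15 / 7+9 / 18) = 1665 / 14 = 118.93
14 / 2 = 7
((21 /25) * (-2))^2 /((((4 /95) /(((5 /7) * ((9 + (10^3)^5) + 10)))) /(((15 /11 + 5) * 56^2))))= 52553088000000998508672 /55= 955510690909109063794.04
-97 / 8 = -12.12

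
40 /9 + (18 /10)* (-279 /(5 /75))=-67757 /9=-7528.56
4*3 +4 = 16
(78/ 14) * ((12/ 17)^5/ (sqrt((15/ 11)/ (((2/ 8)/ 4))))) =808704 * sqrt(165)/ 49694995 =0.21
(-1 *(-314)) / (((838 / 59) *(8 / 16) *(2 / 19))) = 175997 / 419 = 420.04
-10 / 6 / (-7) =5 / 21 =0.24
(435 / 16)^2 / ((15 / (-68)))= -214455 / 64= -3350.86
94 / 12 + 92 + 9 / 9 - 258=-943 / 6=-157.17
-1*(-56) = 56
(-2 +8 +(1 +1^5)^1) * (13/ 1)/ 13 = 8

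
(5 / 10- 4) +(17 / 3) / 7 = -113 / 42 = -2.69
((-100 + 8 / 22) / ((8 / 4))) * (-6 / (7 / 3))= 9864 / 77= 128.10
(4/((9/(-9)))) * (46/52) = -46/13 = -3.54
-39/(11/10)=-390/11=-35.45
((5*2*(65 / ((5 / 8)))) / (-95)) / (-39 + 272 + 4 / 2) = -208 / 4465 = -0.05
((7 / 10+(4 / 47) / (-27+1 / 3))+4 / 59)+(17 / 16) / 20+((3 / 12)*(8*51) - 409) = -271693899 / 887360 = -306.18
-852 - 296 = -1148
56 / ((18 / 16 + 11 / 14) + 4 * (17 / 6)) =9408 / 2225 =4.23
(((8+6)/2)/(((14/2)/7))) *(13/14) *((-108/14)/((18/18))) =-351/7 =-50.14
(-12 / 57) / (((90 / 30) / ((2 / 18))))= -4 / 513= -0.01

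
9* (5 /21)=15 /7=2.14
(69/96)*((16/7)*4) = 46/7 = 6.57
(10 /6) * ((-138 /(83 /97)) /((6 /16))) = -178480 /249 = -716.79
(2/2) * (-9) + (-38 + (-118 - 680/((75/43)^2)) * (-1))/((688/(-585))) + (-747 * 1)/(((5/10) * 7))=-7231703/15050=-480.51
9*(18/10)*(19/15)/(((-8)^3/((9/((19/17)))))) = -4131/12800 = -0.32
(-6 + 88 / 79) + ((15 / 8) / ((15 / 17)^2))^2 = 1039759 / 1137600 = 0.91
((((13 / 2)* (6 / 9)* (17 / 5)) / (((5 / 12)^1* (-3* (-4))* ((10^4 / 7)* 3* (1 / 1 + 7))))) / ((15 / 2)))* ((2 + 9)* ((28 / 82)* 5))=119119 / 553500000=0.00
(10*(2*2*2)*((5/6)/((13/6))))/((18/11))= 2200/117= 18.80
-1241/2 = -620.50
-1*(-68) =68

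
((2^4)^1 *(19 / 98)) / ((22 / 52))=3952 / 539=7.33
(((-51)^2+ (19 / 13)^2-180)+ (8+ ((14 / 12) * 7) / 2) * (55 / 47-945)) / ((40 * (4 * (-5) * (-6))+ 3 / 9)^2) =-642058620 / 1647289246343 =-0.00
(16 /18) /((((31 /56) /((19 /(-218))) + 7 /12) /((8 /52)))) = -4256 /179517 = -0.02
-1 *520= -520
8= 8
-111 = -111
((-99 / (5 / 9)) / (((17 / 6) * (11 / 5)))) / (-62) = 243 / 527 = 0.46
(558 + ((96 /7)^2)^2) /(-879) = -28758138 /703493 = -40.88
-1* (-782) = 782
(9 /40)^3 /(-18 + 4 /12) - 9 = -30530187 /3392000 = -9.00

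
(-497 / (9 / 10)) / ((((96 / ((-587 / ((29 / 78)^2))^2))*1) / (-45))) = 3301488381739275 / 707281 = 4667859566.06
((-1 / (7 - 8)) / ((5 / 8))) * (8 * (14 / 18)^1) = 448 / 45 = 9.96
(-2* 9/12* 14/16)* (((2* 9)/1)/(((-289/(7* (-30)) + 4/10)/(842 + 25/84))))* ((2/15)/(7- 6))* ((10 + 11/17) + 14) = -1867666941/50728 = -36817.28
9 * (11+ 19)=270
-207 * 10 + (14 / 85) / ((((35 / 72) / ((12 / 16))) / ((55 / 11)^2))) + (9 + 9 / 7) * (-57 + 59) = -243126 / 119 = -2043.08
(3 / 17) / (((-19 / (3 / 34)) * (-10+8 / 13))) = 117 / 1339804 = 0.00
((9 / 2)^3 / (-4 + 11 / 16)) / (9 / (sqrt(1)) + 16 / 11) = -16038 / 6095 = -2.63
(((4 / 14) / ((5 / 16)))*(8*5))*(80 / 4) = 5120 / 7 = 731.43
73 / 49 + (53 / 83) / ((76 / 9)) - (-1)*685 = 212211877 / 309092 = 686.57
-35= -35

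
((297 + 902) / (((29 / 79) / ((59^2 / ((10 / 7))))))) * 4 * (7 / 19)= 32312932498 / 2755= 11728832.12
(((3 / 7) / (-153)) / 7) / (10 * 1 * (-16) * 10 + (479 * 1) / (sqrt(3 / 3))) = 0.00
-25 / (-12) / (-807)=-25 / 9684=-0.00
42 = 42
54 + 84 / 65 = 55.29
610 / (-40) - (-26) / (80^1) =-597 / 40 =-14.92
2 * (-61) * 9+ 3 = -1095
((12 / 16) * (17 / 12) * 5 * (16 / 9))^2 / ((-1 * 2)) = -7225 / 162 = -44.60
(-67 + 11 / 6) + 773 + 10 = 4307 / 6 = 717.83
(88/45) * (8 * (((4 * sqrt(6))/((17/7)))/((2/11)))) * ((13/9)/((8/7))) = 438.75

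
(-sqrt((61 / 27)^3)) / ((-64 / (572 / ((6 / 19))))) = 165737 * sqrt(183) / 23328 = 96.11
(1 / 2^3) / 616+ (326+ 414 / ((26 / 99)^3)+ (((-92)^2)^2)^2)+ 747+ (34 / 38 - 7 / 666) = 351561419457406354914901331 / 68501264832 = 5132188731399545.13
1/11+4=45/11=4.09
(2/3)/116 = 1/174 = 0.01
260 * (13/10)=338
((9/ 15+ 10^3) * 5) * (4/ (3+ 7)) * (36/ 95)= 360216/ 475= 758.35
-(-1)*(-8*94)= -752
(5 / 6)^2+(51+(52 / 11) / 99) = 225389 / 4356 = 51.74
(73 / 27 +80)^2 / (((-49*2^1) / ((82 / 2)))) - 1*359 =-4695623 / 1458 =-3220.59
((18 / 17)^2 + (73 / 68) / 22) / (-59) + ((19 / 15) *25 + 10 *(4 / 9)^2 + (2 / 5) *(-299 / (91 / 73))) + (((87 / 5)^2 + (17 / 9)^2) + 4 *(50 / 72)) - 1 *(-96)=7290836569129 / 21269417400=342.78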